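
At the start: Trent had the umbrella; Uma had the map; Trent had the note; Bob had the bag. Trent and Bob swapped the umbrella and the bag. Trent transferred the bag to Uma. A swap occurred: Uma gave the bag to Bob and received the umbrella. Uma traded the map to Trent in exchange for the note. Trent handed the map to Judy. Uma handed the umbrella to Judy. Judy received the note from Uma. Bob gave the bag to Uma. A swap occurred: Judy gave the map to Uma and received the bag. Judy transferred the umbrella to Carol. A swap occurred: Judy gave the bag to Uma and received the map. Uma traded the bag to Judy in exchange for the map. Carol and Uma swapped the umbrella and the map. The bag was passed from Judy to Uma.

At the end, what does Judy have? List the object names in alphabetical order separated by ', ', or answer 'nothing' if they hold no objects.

Tracking all object holders:
Start: umbrella:Trent, map:Uma, note:Trent, bag:Bob
Event 1 (swap umbrella<->bag: now umbrella:Bob, bag:Trent). State: umbrella:Bob, map:Uma, note:Trent, bag:Trent
Event 2 (give bag: Trent -> Uma). State: umbrella:Bob, map:Uma, note:Trent, bag:Uma
Event 3 (swap bag<->umbrella: now bag:Bob, umbrella:Uma). State: umbrella:Uma, map:Uma, note:Trent, bag:Bob
Event 4 (swap map<->note: now map:Trent, note:Uma). State: umbrella:Uma, map:Trent, note:Uma, bag:Bob
Event 5 (give map: Trent -> Judy). State: umbrella:Uma, map:Judy, note:Uma, bag:Bob
Event 6 (give umbrella: Uma -> Judy). State: umbrella:Judy, map:Judy, note:Uma, bag:Bob
Event 7 (give note: Uma -> Judy). State: umbrella:Judy, map:Judy, note:Judy, bag:Bob
Event 8 (give bag: Bob -> Uma). State: umbrella:Judy, map:Judy, note:Judy, bag:Uma
Event 9 (swap map<->bag: now map:Uma, bag:Judy). State: umbrella:Judy, map:Uma, note:Judy, bag:Judy
Event 10 (give umbrella: Judy -> Carol). State: umbrella:Carol, map:Uma, note:Judy, bag:Judy
Event 11 (swap bag<->map: now bag:Uma, map:Judy). State: umbrella:Carol, map:Judy, note:Judy, bag:Uma
Event 12 (swap bag<->map: now bag:Judy, map:Uma). State: umbrella:Carol, map:Uma, note:Judy, bag:Judy
Event 13 (swap umbrella<->map: now umbrella:Uma, map:Carol). State: umbrella:Uma, map:Carol, note:Judy, bag:Judy
Event 14 (give bag: Judy -> Uma). State: umbrella:Uma, map:Carol, note:Judy, bag:Uma

Final state: umbrella:Uma, map:Carol, note:Judy, bag:Uma
Judy holds: note.

Answer: note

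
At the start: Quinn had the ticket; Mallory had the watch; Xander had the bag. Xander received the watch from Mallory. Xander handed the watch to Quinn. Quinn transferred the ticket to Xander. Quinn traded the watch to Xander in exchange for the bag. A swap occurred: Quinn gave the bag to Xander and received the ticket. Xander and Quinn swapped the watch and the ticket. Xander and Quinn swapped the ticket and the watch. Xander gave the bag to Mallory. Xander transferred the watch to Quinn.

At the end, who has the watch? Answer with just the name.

Tracking all object holders:
Start: ticket:Quinn, watch:Mallory, bag:Xander
Event 1 (give watch: Mallory -> Xander). State: ticket:Quinn, watch:Xander, bag:Xander
Event 2 (give watch: Xander -> Quinn). State: ticket:Quinn, watch:Quinn, bag:Xander
Event 3 (give ticket: Quinn -> Xander). State: ticket:Xander, watch:Quinn, bag:Xander
Event 4 (swap watch<->bag: now watch:Xander, bag:Quinn). State: ticket:Xander, watch:Xander, bag:Quinn
Event 5 (swap bag<->ticket: now bag:Xander, ticket:Quinn). State: ticket:Quinn, watch:Xander, bag:Xander
Event 6 (swap watch<->ticket: now watch:Quinn, ticket:Xander). State: ticket:Xander, watch:Quinn, bag:Xander
Event 7 (swap ticket<->watch: now ticket:Quinn, watch:Xander). State: ticket:Quinn, watch:Xander, bag:Xander
Event 8 (give bag: Xander -> Mallory). State: ticket:Quinn, watch:Xander, bag:Mallory
Event 9 (give watch: Xander -> Quinn). State: ticket:Quinn, watch:Quinn, bag:Mallory

Final state: ticket:Quinn, watch:Quinn, bag:Mallory
The watch is held by Quinn.

Answer: Quinn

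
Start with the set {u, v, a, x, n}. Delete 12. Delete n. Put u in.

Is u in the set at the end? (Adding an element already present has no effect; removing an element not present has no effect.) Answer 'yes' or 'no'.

Answer: yes

Derivation:
Tracking the set through each operation:
Start: {a, n, u, v, x}
Event 1 (remove 12): not present, no change. Set: {a, n, u, v, x}
Event 2 (remove n): removed. Set: {a, u, v, x}
Event 3 (add u): already present, no change. Set: {a, u, v, x}

Final set: {a, u, v, x} (size 4)
u is in the final set.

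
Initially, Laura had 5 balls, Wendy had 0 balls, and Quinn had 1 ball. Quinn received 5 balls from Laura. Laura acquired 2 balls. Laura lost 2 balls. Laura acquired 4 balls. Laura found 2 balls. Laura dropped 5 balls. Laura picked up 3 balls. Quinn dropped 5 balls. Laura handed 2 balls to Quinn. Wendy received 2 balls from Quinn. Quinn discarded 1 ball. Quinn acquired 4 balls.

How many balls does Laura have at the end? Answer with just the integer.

Tracking counts step by step:
Start: Laura=5, Wendy=0, Quinn=1
Event 1 (Laura -> Quinn, 5): Laura: 5 -> 0, Quinn: 1 -> 6. State: Laura=0, Wendy=0, Quinn=6
Event 2 (Laura +2): Laura: 0 -> 2. State: Laura=2, Wendy=0, Quinn=6
Event 3 (Laura -2): Laura: 2 -> 0. State: Laura=0, Wendy=0, Quinn=6
Event 4 (Laura +4): Laura: 0 -> 4. State: Laura=4, Wendy=0, Quinn=6
Event 5 (Laura +2): Laura: 4 -> 6. State: Laura=6, Wendy=0, Quinn=6
Event 6 (Laura -5): Laura: 6 -> 1. State: Laura=1, Wendy=0, Quinn=6
Event 7 (Laura +3): Laura: 1 -> 4. State: Laura=4, Wendy=0, Quinn=6
Event 8 (Quinn -5): Quinn: 6 -> 1. State: Laura=4, Wendy=0, Quinn=1
Event 9 (Laura -> Quinn, 2): Laura: 4 -> 2, Quinn: 1 -> 3. State: Laura=2, Wendy=0, Quinn=3
Event 10 (Quinn -> Wendy, 2): Quinn: 3 -> 1, Wendy: 0 -> 2. State: Laura=2, Wendy=2, Quinn=1
Event 11 (Quinn -1): Quinn: 1 -> 0. State: Laura=2, Wendy=2, Quinn=0
Event 12 (Quinn +4): Quinn: 0 -> 4. State: Laura=2, Wendy=2, Quinn=4

Laura's final count: 2

Answer: 2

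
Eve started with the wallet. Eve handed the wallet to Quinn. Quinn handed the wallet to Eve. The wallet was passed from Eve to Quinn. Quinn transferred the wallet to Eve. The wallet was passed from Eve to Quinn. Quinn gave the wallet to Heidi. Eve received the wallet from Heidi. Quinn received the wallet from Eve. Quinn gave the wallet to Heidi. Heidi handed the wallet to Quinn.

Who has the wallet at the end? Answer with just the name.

Answer: Quinn

Derivation:
Tracking the wallet through each event:
Start: Eve has the wallet.
After event 1: Quinn has the wallet.
After event 2: Eve has the wallet.
After event 3: Quinn has the wallet.
After event 4: Eve has the wallet.
After event 5: Quinn has the wallet.
After event 6: Heidi has the wallet.
After event 7: Eve has the wallet.
After event 8: Quinn has the wallet.
After event 9: Heidi has the wallet.
After event 10: Quinn has the wallet.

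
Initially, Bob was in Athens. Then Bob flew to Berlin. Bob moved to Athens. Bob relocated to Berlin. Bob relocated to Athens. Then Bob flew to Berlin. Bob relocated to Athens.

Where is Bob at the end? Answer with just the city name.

Tracking Bob's location:
Start: Bob is in Athens.
After move 1: Athens -> Berlin. Bob is in Berlin.
After move 2: Berlin -> Athens. Bob is in Athens.
After move 3: Athens -> Berlin. Bob is in Berlin.
After move 4: Berlin -> Athens. Bob is in Athens.
After move 5: Athens -> Berlin. Bob is in Berlin.
After move 6: Berlin -> Athens. Bob is in Athens.

Answer: Athens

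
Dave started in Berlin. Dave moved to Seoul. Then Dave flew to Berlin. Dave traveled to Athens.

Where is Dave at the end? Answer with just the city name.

Answer: Athens

Derivation:
Tracking Dave's location:
Start: Dave is in Berlin.
After move 1: Berlin -> Seoul. Dave is in Seoul.
After move 2: Seoul -> Berlin. Dave is in Berlin.
After move 3: Berlin -> Athens. Dave is in Athens.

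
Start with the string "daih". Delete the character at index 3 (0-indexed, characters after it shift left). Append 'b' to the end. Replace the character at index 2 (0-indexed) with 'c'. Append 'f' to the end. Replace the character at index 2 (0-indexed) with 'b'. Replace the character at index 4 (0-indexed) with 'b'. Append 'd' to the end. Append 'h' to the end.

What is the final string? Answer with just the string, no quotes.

Applying each edit step by step:
Start: "daih"
Op 1 (delete idx 3 = 'h'): "daih" -> "dai"
Op 2 (append 'b'): "dai" -> "daib"
Op 3 (replace idx 2: 'i' -> 'c'): "daib" -> "dacb"
Op 4 (append 'f'): "dacb" -> "dacbf"
Op 5 (replace idx 2: 'c' -> 'b'): "dacbf" -> "dabbf"
Op 6 (replace idx 4: 'f' -> 'b'): "dabbf" -> "dabbb"
Op 7 (append 'd'): "dabbb" -> "dabbbd"
Op 8 (append 'h'): "dabbbd" -> "dabbbdh"

Answer: dabbbdh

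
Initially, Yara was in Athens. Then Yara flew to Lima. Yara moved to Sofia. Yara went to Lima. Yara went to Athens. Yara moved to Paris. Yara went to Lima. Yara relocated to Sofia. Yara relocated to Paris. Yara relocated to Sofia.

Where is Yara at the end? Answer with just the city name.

Tracking Yara's location:
Start: Yara is in Athens.
After move 1: Athens -> Lima. Yara is in Lima.
After move 2: Lima -> Sofia. Yara is in Sofia.
After move 3: Sofia -> Lima. Yara is in Lima.
After move 4: Lima -> Athens. Yara is in Athens.
After move 5: Athens -> Paris. Yara is in Paris.
After move 6: Paris -> Lima. Yara is in Lima.
After move 7: Lima -> Sofia. Yara is in Sofia.
After move 8: Sofia -> Paris. Yara is in Paris.
After move 9: Paris -> Sofia. Yara is in Sofia.

Answer: Sofia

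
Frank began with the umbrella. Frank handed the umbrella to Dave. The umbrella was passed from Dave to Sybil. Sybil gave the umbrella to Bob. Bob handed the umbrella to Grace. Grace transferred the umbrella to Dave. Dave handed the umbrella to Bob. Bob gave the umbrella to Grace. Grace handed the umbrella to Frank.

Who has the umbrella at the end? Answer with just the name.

Tracking the umbrella through each event:
Start: Frank has the umbrella.
After event 1: Dave has the umbrella.
After event 2: Sybil has the umbrella.
After event 3: Bob has the umbrella.
After event 4: Grace has the umbrella.
After event 5: Dave has the umbrella.
After event 6: Bob has the umbrella.
After event 7: Grace has the umbrella.
After event 8: Frank has the umbrella.

Answer: Frank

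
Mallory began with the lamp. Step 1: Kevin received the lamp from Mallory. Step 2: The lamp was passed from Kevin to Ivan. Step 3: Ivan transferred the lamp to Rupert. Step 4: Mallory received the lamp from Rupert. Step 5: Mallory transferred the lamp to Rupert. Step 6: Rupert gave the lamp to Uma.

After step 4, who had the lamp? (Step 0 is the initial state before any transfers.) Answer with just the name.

Answer: Mallory

Derivation:
Tracking the lamp holder through step 4:
After step 0 (start): Mallory
After step 1: Kevin
After step 2: Ivan
After step 3: Rupert
After step 4: Mallory

At step 4, the holder is Mallory.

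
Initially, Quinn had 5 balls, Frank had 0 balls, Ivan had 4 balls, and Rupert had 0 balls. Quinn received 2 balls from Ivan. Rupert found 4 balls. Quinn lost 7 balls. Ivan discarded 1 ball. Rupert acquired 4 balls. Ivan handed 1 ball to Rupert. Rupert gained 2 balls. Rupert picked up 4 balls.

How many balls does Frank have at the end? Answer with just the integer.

Tracking counts step by step:
Start: Quinn=5, Frank=0, Ivan=4, Rupert=0
Event 1 (Ivan -> Quinn, 2): Ivan: 4 -> 2, Quinn: 5 -> 7. State: Quinn=7, Frank=0, Ivan=2, Rupert=0
Event 2 (Rupert +4): Rupert: 0 -> 4. State: Quinn=7, Frank=0, Ivan=2, Rupert=4
Event 3 (Quinn -7): Quinn: 7 -> 0. State: Quinn=0, Frank=0, Ivan=2, Rupert=4
Event 4 (Ivan -1): Ivan: 2 -> 1. State: Quinn=0, Frank=0, Ivan=1, Rupert=4
Event 5 (Rupert +4): Rupert: 4 -> 8. State: Quinn=0, Frank=0, Ivan=1, Rupert=8
Event 6 (Ivan -> Rupert, 1): Ivan: 1 -> 0, Rupert: 8 -> 9. State: Quinn=0, Frank=0, Ivan=0, Rupert=9
Event 7 (Rupert +2): Rupert: 9 -> 11. State: Quinn=0, Frank=0, Ivan=0, Rupert=11
Event 8 (Rupert +4): Rupert: 11 -> 15. State: Quinn=0, Frank=0, Ivan=0, Rupert=15

Frank's final count: 0

Answer: 0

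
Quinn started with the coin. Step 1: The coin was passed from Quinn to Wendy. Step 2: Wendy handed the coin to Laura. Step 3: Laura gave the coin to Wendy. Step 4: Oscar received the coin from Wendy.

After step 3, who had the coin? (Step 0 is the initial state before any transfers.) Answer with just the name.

Answer: Wendy

Derivation:
Tracking the coin holder through step 3:
After step 0 (start): Quinn
After step 1: Wendy
After step 2: Laura
After step 3: Wendy

At step 3, the holder is Wendy.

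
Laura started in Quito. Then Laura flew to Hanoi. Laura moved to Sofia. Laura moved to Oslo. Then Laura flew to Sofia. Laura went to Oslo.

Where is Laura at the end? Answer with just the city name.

Tracking Laura's location:
Start: Laura is in Quito.
After move 1: Quito -> Hanoi. Laura is in Hanoi.
After move 2: Hanoi -> Sofia. Laura is in Sofia.
After move 3: Sofia -> Oslo. Laura is in Oslo.
After move 4: Oslo -> Sofia. Laura is in Sofia.
After move 5: Sofia -> Oslo. Laura is in Oslo.

Answer: Oslo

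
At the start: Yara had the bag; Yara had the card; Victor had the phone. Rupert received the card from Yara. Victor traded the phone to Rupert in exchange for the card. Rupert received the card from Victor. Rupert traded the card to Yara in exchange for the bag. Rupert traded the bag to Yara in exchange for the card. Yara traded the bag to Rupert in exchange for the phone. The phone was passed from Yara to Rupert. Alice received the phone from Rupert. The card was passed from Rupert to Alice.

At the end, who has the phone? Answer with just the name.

Tracking all object holders:
Start: bag:Yara, card:Yara, phone:Victor
Event 1 (give card: Yara -> Rupert). State: bag:Yara, card:Rupert, phone:Victor
Event 2 (swap phone<->card: now phone:Rupert, card:Victor). State: bag:Yara, card:Victor, phone:Rupert
Event 3 (give card: Victor -> Rupert). State: bag:Yara, card:Rupert, phone:Rupert
Event 4 (swap card<->bag: now card:Yara, bag:Rupert). State: bag:Rupert, card:Yara, phone:Rupert
Event 5 (swap bag<->card: now bag:Yara, card:Rupert). State: bag:Yara, card:Rupert, phone:Rupert
Event 6 (swap bag<->phone: now bag:Rupert, phone:Yara). State: bag:Rupert, card:Rupert, phone:Yara
Event 7 (give phone: Yara -> Rupert). State: bag:Rupert, card:Rupert, phone:Rupert
Event 8 (give phone: Rupert -> Alice). State: bag:Rupert, card:Rupert, phone:Alice
Event 9 (give card: Rupert -> Alice). State: bag:Rupert, card:Alice, phone:Alice

Final state: bag:Rupert, card:Alice, phone:Alice
The phone is held by Alice.

Answer: Alice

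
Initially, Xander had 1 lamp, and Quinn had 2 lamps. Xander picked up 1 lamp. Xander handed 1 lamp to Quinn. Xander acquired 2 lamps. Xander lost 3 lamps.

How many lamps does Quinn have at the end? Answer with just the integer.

Tracking counts step by step:
Start: Xander=1, Quinn=2
Event 1 (Xander +1): Xander: 1 -> 2. State: Xander=2, Quinn=2
Event 2 (Xander -> Quinn, 1): Xander: 2 -> 1, Quinn: 2 -> 3. State: Xander=1, Quinn=3
Event 3 (Xander +2): Xander: 1 -> 3. State: Xander=3, Quinn=3
Event 4 (Xander -3): Xander: 3 -> 0. State: Xander=0, Quinn=3

Quinn's final count: 3

Answer: 3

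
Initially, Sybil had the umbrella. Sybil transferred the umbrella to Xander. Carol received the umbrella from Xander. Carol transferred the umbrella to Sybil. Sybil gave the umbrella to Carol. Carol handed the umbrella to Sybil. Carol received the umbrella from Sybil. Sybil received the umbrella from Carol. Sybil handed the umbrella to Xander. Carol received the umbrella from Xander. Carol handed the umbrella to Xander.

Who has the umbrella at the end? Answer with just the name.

Tracking the umbrella through each event:
Start: Sybil has the umbrella.
After event 1: Xander has the umbrella.
After event 2: Carol has the umbrella.
After event 3: Sybil has the umbrella.
After event 4: Carol has the umbrella.
After event 5: Sybil has the umbrella.
After event 6: Carol has the umbrella.
After event 7: Sybil has the umbrella.
After event 8: Xander has the umbrella.
After event 9: Carol has the umbrella.
After event 10: Xander has the umbrella.

Answer: Xander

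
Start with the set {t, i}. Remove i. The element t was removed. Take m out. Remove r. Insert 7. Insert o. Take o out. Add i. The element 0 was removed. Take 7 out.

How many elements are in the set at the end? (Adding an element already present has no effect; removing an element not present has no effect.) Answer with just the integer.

Tracking the set through each operation:
Start: {i, t}
Event 1 (remove i): removed. Set: {t}
Event 2 (remove t): removed. Set: {}
Event 3 (remove m): not present, no change. Set: {}
Event 4 (remove r): not present, no change. Set: {}
Event 5 (add 7): added. Set: {7}
Event 6 (add o): added. Set: {7, o}
Event 7 (remove o): removed. Set: {7}
Event 8 (add i): added. Set: {7, i}
Event 9 (remove 0): not present, no change. Set: {7, i}
Event 10 (remove 7): removed. Set: {i}

Final set: {i} (size 1)

Answer: 1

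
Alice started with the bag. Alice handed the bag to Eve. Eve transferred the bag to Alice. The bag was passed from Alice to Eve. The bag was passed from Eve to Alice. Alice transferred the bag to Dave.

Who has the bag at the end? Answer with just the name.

Tracking the bag through each event:
Start: Alice has the bag.
After event 1: Eve has the bag.
After event 2: Alice has the bag.
After event 3: Eve has the bag.
After event 4: Alice has the bag.
After event 5: Dave has the bag.

Answer: Dave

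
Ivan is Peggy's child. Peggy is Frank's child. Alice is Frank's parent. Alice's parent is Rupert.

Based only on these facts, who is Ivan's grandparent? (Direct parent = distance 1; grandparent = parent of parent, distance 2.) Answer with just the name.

Answer: Frank

Derivation:
Reconstructing the parent chain from the given facts:
  Rupert -> Alice -> Frank -> Peggy -> Ivan
(each arrow means 'parent of the next')
Positions in the chain (0 = top):
  position of Rupert: 0
  position of Alice: 1
  position of Frank: 2
  position of Peggy: 3
  position of Ivan: 4

Ivan is at position 4; the grandparent is 2 steps up the chain, i.e. position 2: Frank.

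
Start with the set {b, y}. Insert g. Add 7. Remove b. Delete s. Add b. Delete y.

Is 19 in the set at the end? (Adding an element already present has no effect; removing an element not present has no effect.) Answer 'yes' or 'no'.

Answer: no

Derivation:
Tracking the set through each operation:
Start: {b, y}
Event 1 (add g): added. Set: {b, g, y}
Event 2 (add 7): added. Set: {7, b, g, y}
Event 3 (remove b): removed. Set: {7, g, y}
Event 4 (remove s): not present, no change. Set: {7, g, y}
Event 5 (add b): added. Set: {7, b, g, y}
Event 6 (remove y): removed. Set: {7, b, g}

Final set: {7, b, g} (size 3)
19 is NOT in the final set.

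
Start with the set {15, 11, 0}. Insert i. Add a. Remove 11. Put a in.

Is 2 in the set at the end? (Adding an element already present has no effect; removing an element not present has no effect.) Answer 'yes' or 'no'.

Answer: no

Derivation:
Tracking the set through each operation:
Start: {0, 11, 15}
Event 1 (add i): added. Set: {0, 11, 15, i}
Event 2 (add a): added. Set: {0, 11, 15, a, i}
Event 3 (remove 11): removed. Set: {0, 15, a, i}
Event 4 (add a): already present, no change. Set: {0, 15, a, i}

Final set: {0, 15, a, i} (size 4)
2 is NOT in the final set.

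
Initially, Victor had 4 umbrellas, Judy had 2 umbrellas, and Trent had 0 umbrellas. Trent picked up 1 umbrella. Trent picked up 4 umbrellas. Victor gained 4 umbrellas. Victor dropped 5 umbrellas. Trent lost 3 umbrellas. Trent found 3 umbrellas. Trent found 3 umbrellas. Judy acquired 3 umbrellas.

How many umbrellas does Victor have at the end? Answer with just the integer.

Tracking counts step by step:
Start: Victor=4, Judy=2, Trent=0
Event 1 (Trent +1): Trent: 0 -> 1. State: Victor=4, Judy=2, Trent=1
Event 2 (Trent +4): Trent: 1 -> 5. State: Victor=4, Judy=2, Trent=5
Event 3 (Victor +4): Victor: 4 -> 8. State: Victor=8, Judy=2, Trent=5
Event 4 (Victor -5): Victor: 8 -> 3. State: Victor=3, Judy=2, Trent=5
Event 5 (Trent -3): Trent: 5 -> 2. State: Victor=3, Judy=2, Trent=2
Event 6 (Trent +3): Trent: 2 -> 5. State: Victor=3, Judy=2, Trent=5
Event 7 (Trent +3): Trent: 5 -> 8. State: Victor=3, Judy=2, Trent=8
Event 8 (Judy +3): Judy: 2 -> 5. State: Victor=3, Judy=5, Trent=8

Victor's final count: 3

Answer: 3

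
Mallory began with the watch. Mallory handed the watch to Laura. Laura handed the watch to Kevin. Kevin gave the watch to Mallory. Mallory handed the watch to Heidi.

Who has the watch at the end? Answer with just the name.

Tracking the watch through each event:
Start: Mallory has the watch.
After event 1: Laura has the watch.
After event 2: Kevin has the watch.
After event 3: Mallory has the watch.
After event 4: Heidi has the watch.

Answer: Heidi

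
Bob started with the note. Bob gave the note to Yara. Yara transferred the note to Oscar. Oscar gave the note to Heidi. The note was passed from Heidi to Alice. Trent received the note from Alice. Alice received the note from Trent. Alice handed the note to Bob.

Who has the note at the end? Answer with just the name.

Tracking the note through each event:
Start: Bob has the note.
After event 1: Yara has the note.
After event 2: Oscar has the note.
After event 3: Heidi has the note.
After event 4: Alice has the note.
After event 5: Trent has the note.
After event 6: Alice has the note.
After event 7: Bob has the note.

Answer: Bob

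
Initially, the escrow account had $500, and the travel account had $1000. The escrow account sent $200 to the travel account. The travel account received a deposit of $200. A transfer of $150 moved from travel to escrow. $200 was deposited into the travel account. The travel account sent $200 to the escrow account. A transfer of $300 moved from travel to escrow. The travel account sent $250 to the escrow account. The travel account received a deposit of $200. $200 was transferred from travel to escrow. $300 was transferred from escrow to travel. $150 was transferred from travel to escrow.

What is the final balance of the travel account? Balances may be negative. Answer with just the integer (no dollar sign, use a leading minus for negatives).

Tracking account balances step by step:
Start: escrow=500, travel=1000
Event 1 (transfer 200 escrow -> travel): escrow: 500 - 200 = 300, travel: 1000 + 200 = 1200. Balances: escrow=300, travel=1200
Event 2 (deposit 200 to travel): travel: 1200 + 200 = 1400. Balances: escrow=300, travel=1400
Event 3 (transfer 150 travel -> escrow): travel: 1400 - 150 = 1250, escrow: 300 + 150 = 450. Balances: escrow=450, travel=1250
Event 4 (deposit 200 to travel): travel: 1250 + 200 = 1450. Balances: escrow=450, travel=1450
Event 5 (transfer 200 travel -> escrow): travel: 1450 - 200 = 1250, escrow: 450 + 200 = 650. Balances: escrow=650, travel=1250
Event 6 (transfer 300 travel -> escrow): travel: 1250 - 300 = 950, escrow: 650 + 300 = 950. Balances: escrow=950, travel=950
Event 7 (transfer 250 travel -> escrow): travel: 950 - 250 = 700, escrow: 950 + 250 = 1200. Balances: escrow=1200, travel=700
Event 8 (deposit 200 to travel): travel: 700 + 200 = 900. Balances: escrow=1200, travel=900
Event 9 (transfer 200 travel -> escrow): travel: 900 - 200 = 700, escrow: 1200 + 200 = 1400. Balances: escrow=1400, travel=700
Event 10 (transfer 300 escrow -> travel): escrow: 1400 - 300 = 1100, travel: 700 + 300 = 1000. Balances: escrow=1100, travel=1000
Event 11 (transfer 150 travel -> escrow): travel: 1000 - 150 = 850, escrow: 1100 + 150 = 1250. Balances: escrow=1250, travel=850

Final balance of travel: 850

Answer: 850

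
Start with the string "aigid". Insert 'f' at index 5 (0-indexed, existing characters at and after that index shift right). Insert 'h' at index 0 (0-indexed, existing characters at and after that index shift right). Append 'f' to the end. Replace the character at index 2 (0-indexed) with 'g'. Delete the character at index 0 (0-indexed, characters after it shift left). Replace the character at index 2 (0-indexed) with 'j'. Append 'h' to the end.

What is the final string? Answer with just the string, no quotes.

Answer: agjidffh

Derivation:
Applying each edit step by step:
Start: "aigid"
Op 1 (insert 'f' at idx 5): "aigid" -> "aigidf"
Op 2 (insert 'h' at idx 0): "aigidf" -> "haigidf"
Op 3 (append 'f'): "haigidf" -> "haigidff"
Op 4 (replace idx 2: 'i' -> 'g'): "haigidff" -> "haggidff"
Op 5 (delete idx 0 = 'h'): "haggidff" -> "aggidff"
Op 6 (replace idx 2: 'g' -> 'j'): "aggidff" -> "agjidff"
Op 7 (append 'h'): "agjidff" -> "agjidffh"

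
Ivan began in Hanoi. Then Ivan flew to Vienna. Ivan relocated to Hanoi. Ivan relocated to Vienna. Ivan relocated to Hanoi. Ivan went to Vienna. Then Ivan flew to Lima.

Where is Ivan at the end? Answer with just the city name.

Answer: Lima

Derivation:
Tracking Ivan's location:
Start: Ivan is in Hanoi.
After move 1: Hanoi -> Vienna. Ivan is in Vienna.
After move 2: Vienna -> Hanoi. Ivan is in Hanoi.
After move 3: Hanoi -> Vienna. Ivan is in Vienna.
After move 4: Vienna -> Hanoi. Ivan is in Hanoi.
After move 5: Hanoi -> Vienna. Ivan is in Vienna.
After move 6: Vienna -> Lima. Ivan is in Lima.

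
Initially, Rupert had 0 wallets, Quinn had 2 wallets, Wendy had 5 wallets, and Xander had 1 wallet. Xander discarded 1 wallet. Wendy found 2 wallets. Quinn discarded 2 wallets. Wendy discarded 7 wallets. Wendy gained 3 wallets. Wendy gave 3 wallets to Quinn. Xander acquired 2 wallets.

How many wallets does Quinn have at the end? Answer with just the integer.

Answer: 3

Derivation:
Tracking counts step by step:
Start: Rupert=0, Quinn=2, Wendy=5, Xander=1
Event 1 (Xander -1): Xander: 1 -> 0. State: Rupert=0, Quinn=2, Wendy=5, Xander=0
Event 2 (Wendy +2): Wendy: 5 -> 7. State: Rupert=0, Quinn=2, Wendy=7, Xander=0
Event 3 (Quinn -2): Quinn: 2 -> 0. State: Rupert=0, Quinn=0, Wendy=7, Xander=0
Event 4 (Wendy -7): Wendy: 7 -> 0. State: Rupert=0, Quinn=0, Wendy=0, Xander=0
Event 5 (Wendy +3): Wendy: 0 -> 3. State: Rupert=0, Quinn=0, Wendy=3, Xander=0
Event 6 (Wendy -> Quinn, 3): Wendy: 3 -> 0, Quinn: 0 -> 3. State: Rupert=0, Quinn=3, Wendy=0, Xander=0
Event 7 (Xander +2): Xander: 0 -> 2. State: Rupert=0, Quinn=3, Wendy=0, Xander=2

Quinn's final count: 3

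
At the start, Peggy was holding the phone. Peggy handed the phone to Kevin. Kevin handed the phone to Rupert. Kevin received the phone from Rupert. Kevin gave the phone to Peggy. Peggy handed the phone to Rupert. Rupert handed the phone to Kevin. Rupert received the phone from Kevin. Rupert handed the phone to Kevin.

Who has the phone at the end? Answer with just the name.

Tracking the phone through each event:
Start: Peggy has the phone.
After event 1: Kevin has the phone.
After event 2: Rupert has the phone.
After event 3: Kevin has the phone.
After event 4: Peggy has the phone.
After event 5: Rupert has the phone.
After event 6: Kevin has the phone.
After event 7: Rupert has the phone.
After event 8: Kevin has the phone.

Answer: Kevin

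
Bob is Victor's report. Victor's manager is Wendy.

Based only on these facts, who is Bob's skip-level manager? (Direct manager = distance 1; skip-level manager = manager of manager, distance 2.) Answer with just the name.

Answer: Wendy

Derivation:
Reconstructing the manager chain from the given facts:
  Wendy -> Victor -> Bob
(each arrow means 'manager of the next')
Positions in the chain (0 = top):
  position of Wendy: 0
  position of Victor: 1
  position of Bob: 2

Bob is at position 2; the skip-level manager is 2 steps up the chain, i.e. position 0: Wendy.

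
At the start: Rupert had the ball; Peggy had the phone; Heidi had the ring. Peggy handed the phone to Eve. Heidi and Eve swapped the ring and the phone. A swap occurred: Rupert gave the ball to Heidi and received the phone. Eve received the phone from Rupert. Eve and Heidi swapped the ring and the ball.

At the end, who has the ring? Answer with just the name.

Answer: Heidi

Derivation:
Tracking all object holders:
Start: ball:Rupert, phone:Peggy, ring:Heidi
Event 1 (give phone: Peggy -> Eve). State: ball:Rupert, phone:Eve, ring:Heidi
Event 2 (swap ring<->phone: now ring:Eve, phone:Heidi). State: ball:Rupert, phone:Heidi, ring:Eve
Event 3 (swap ball<->phone: now ball:Heidi, phone:Rupert). State: ball:Heidi, phone:Rupert, ring:Eve
Event 4 (give phone: Rupert -> Eve). State: ball:Heidi, phone:Eve, ring:Eve
Event 5 (swap ring<->ball: now ring:Heidi, ball:Eve). State: ball:Eve, phone:Eve, ring:Heidi

Final state: ball:Eve, phone:Eve, ring:Heidi
The ring is held by Heidi.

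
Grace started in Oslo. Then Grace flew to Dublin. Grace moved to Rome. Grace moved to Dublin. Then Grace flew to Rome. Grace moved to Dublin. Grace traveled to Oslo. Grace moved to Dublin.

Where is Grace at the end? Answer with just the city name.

Tracking Grace's location:
Start: Grace is in Oslo.
After move 1: Oslo -> Dublin. Grace is in Dublin.
After move 2: Dublin -> Rome. Grace is in Rome.
After move 3: Rome -> Dublin. Grace is in Dublin.
After move 4: Dublin -> Rome. Grace is in Rome.
After move 5: Rome -> Dublin. Grace is in Dublin.
After move 6: Dublin -> Oslo. Grace is in Oslo.
After move 7: Oslo -> Dublin. Grace is in Dublin.

Answer: Dublin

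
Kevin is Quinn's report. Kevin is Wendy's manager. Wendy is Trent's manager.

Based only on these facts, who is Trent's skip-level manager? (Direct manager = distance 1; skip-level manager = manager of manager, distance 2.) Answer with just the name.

Answer: Kevin

Derivation:
Reconstructing the manager chain from the given facts:
  Quinn -> Kevin -> Wendy -> Trent
(each arrow means 'manager of the next')
Positions in the chain (0 = top):
  position of Quinn: 0
  position of Kevin: 1
  position of Wendy: 2
  position of Trent: 3

Trent is at position 3; the skip-level manager is 2 steps up the chain, i.e. position 1: Kevin.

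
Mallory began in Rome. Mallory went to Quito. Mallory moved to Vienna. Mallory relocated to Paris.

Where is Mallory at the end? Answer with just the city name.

Answer: Paris

Derivation:
Tracking Mallory's location:
Start: Mallory is in Rome.
After move 1: Rome -> Quito. Mallory is in Quito.
After move 2: Quito -> Vienna. Mallory is in Vienna.
After move 3: Vienna -> Paris. Mallory is in Paris.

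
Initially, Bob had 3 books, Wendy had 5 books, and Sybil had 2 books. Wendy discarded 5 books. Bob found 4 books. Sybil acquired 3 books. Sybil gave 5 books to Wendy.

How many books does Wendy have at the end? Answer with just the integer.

Answer: 5

Derivation:
Tracking counts step by step:
Start: Bob=3, Wendy=5, Sybil=2
Event 1 (Wendy -5): Wendy: 5 -> 0. State: Bob=3, Wendy=0, Sybil=2
Event 2 (Bob +4): Bob: 3 -> 7. State: Bob=7, Wendy=0, Sybil=2
Event 3 (Sybil +3): Sybil: 2 -> 5. State: Bob=7, Wendy=0, Sybil=5
Event 4 (Sybil -> Wendy, 5): Sybil: 5 -> 0, Wendy: 0 -> 5. State: Bob=7, Wendy=5, Sybil=0

Wendy's final count: 5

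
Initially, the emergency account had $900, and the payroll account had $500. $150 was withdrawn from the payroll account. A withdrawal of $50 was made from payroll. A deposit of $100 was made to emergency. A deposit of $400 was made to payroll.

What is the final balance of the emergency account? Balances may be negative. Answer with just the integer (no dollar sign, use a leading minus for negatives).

Answer: 1000

Derivation:
Tracking account balances step by step:
Start: emergency=900, payroll=500
Event 1 (withdraw 150 from payroll): payroll: 500 - 150 = 350. Balances: emergency=900, payroll=350
Event 2 (withdraw 50 from payroll): payroll: 350 - 50 = 300. Balances: emergency=900, payroll=300
Event 3 (deposit 100 to emergency): emergency: 900 + 100 = 1000. Balances: emergency=1000, payroll=300
Event 4 (deposit 400 to payroll): payroll: 300 + 400 = 700. Balances: emergency=1000, payroll=700

Final balance of emergency: 1000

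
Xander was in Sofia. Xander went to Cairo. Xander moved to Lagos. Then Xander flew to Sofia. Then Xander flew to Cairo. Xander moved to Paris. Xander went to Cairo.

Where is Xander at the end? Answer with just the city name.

Tracking Xander's location:
Start: Xander is in Sofia.
After move 1: Sofia -> Cairo. Xander is in Cairo.
After move 2: Cairo -> Lagos. Xander is in Lagos.
After move 3: Lagos -> Sofia. Xander is in Sofia.
After move 4: Sofia -> Cairo. Xander is in Cairo.
After move 5: Cairo -> Paris. Xander is in Paris.
After move 6: Paris -> Cairo. Xander is in Cairo.

Answer: Cairo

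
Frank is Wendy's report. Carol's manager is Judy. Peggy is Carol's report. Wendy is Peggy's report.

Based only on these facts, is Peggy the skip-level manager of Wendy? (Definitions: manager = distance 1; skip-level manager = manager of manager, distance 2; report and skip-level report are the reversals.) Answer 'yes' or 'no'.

Reconstructing the manager chain from the given facts:
  Judy -> Carol -> Peggy -> Wendy -> Frank
(each arrow means 'manager of the next')
Positions in the chain (0 = top):
  position of Judy: 0
  position of Carol: 1
  position of Peggy: 2
  position of Wendy: 3
  position of Frank: 4

Peggy is at position 2, Wendy is at position 3; signed distance (j - i) = 1.
'skip-level manager' requires j - i = 2. Actual distance is 1, so the relation does NOT hold.

Answer: no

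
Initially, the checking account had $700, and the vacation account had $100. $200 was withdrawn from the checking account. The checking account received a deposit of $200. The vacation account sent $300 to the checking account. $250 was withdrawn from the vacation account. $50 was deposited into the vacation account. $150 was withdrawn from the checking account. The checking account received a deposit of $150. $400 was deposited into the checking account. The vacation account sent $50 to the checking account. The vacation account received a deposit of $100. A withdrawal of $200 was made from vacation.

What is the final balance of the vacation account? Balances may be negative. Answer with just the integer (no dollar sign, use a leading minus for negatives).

Answer: -550

Derivation:
Tracking account balances step by step:
Start: checking=700, vacation=100
Event 1 (withdraw 200 from checking): checking: 700 - 200 = 500. Balances: checking=500, vacation=100
Event 2 (deposit 200 to checking): checking: 500 + 200 = 700. Balances: checking=700, vacation=100
Event 3 (transfer 300 vacation -> checking): vacation: 100 - 300 = -200, checking: 700 + 300 = 1000. Balances: checking=1000, vacation=-200
Event 4 (withdraw 250 from vacation): vacation: -200 - 250 = -450. Balances: checking=1000, vacation=-450
Event 5 (deposit 50 to vacation): vacation: -450 + 50 = -400. Balances: checking=1000, vacation=-400
Event 6 (withdraw 150 from checking): checking: 1000 - 150 = 850. Balances: checking=850, vacation=-400
Event 7 (deposit 150 to checking): checking: 850 + 150 = 1000. Balances: checking=1000, vacation=-400
Event 8 (deposit 400 to checking): checking: 1000 + 400 = 1400. Balances: checking=1400, vacation=-400
Event 9 (transfer 50 vacation -> checking): vacation: -400 - 50 = -450, checking: 1400 + 50 = 1450. Balances: checking=1450, vacation=-450
Event 10 (deposit 100 to vacation): vacation: -450 + 100 = -350. Balances: checking=1450, vacation=-350
Event 11 (withdraw 200 from vacation): vacation: -350 - 200 = -550. Balances: checking=1450, vacation=-550

Final balance of vacation: -550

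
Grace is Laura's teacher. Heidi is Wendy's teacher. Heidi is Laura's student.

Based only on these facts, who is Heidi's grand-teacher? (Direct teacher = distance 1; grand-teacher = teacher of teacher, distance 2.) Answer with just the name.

Reconstructing the teacher chain from the given facts:
  Grace -> Laura -> Heidi -> Wendy
(each arrow means 'teacher of the next')
Positions in the chain (0 = top):
  position of Grace: 0
  position of Laura: 1
  position of Heidi: 2
  position of Wendy: 3

Heidi is at position 2; the grand-teacher is 2 steps up the chain, i.e. position 0: Grace.

Answer: Grace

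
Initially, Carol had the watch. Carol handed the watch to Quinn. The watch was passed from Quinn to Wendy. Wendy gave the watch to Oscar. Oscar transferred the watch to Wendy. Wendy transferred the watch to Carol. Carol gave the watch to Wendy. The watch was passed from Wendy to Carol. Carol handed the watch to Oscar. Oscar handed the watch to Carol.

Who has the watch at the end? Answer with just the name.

Answer: Carol

Derivation:
Tracking the watch through each event:
Start: Carol has the watch.
After event 1: Quinn has the watch.
After event 2: Wendy has the watch.
After event 3: Oscar has the watch.
After event 4: Wendy has the watch.
After event 5: Carol has the watch.
After event 6: Wendy has the watch.
After event 7: Carol has the watch.
After event 8: Oscar has the watch.
After event 9: Carol has the watch.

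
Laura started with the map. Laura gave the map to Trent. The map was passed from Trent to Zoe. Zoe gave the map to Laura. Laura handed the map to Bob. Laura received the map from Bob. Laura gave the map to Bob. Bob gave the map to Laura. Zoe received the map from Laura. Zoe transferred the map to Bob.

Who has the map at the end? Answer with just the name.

Answer: Bob

Derivation:
Tracking the map through each event:
Start: Laura has the map.
After event 1: Trent has the map.
After event 2: Zoe has the map.
After event 3: Laura has the map.
After event 4: Bob has the map.
After event 5: Laura has the map.
After event 6: Bob has the map.
After event 7: Laura has the map.
After event 8: Zoe has the map.
After event 9: Bob has the map.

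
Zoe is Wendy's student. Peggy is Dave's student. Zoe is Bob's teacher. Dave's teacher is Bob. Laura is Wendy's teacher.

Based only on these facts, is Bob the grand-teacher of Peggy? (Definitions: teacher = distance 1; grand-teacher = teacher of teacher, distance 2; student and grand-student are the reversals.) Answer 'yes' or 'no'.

Answer: yes

Derivation:
Reconstructing the teacher chain from the given facts:
  Laura -> Wendy -> Zoe -> Bob -> Dave -> Peggy
(each arrow means 'teacher of the next')
Positions in the chain (0 = top):
  position of Laura: 0
  position of Wendy: 1
  position of Zoe: 2
  position of Bob: 3
  position of Dave: 4
  position of Peggy: 5

Bob is at position 3, Peggy is at position 5; signed distance (j - i) = 2.
'grand-teacher' requires j - i = 2. Actual distance is 2, so the relation HOLDS.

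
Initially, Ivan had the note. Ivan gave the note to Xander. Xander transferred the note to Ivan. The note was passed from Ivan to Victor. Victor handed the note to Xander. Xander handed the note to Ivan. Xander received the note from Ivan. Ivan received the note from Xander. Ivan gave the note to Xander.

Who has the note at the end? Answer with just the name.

Tracking the note through each event:
Start: Ivan has the note.
After event 1: Xander has the note.
After event 2: Ivan has the note.
After event 3: Victor has the note.
After event 4: Xander has the note.
After event 5: Ivan has the note.
After event 6: Xander has the note.
After event 7: Ivan has the note.
After event 8: Xander has the note.

Answer: Xander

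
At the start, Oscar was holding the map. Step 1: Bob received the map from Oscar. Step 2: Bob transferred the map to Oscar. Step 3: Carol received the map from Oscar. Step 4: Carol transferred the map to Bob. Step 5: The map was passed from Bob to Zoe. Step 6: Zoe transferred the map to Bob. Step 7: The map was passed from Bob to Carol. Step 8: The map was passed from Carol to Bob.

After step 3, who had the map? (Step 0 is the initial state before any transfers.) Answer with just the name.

Tracking the map holder through step 3:
After step 0 (start): Oscar
After step 1: Bob
After step 2: Oscar
After step 3: Carol

At step 3, the holder is Carol.

Answer: Carol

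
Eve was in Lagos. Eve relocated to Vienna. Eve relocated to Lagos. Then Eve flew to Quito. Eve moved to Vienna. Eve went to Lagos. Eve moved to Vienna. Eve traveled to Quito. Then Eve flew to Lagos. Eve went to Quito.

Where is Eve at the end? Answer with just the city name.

Answer: Quito

Derivation:
Tracking Eve's location:
Start: Eve is in Lagos.
After move 1: Lagos -> Vienna. Eve is in Vienna.
After move 2: Vienna -> Lagos. Eve is in Lagos.
After move 3: Lagos -> Quito. Eve is in Quito.
After move 4: Quito -> Vienna. Eve is in Vienna.
After move 5: Vienna -> Lagos. Eve is in Lagos.
After move 6: Lagos -> Vienna. Eve is in Vienna.
After move 7: Vienna -> Quito. Eve is in Quito.
After move 8: Quito -> Lagos. Eve is in Lagos.
After move 9: Lagos -> Quito. Eve is in Quito.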